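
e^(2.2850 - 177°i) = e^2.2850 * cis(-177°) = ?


e^2.2850 = 9.8257
cos(-177°) = -0.99863
sin(-177°) = -0.052336
Real = 9.8257*(-0.99863) = -9.8122
Imag = 9.8257*(-0.052336) = -0.5142

-9.8122 - 0.5142i


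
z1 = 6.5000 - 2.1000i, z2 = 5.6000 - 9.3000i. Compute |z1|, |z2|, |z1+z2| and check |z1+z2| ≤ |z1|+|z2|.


|z1| = sqrt(6.5^2 + (-2.1)^2) = sqrt(46.66) = 6.8308
|z2| = sqrt(5.6^2 + (-9.3)^2) = sqrt(117.85) = 10.8559
z1+z2 = 12.1000 - 11.4000i
|z1+z2| = sqrt(276.37) = 16.6244
|z1|+|z2| = 6.8308 + 10.8559 = 17.6867

|z1+z2| = 16.6244 ≤ |z1|+|z2| = 17.6867 (verified)


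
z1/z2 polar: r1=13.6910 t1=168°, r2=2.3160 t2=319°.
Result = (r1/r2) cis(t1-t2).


r = 13.6910 / 2.3160 = 5.9115
theta = 168° - 319° = -151° = 209° (mod 360)

5.9115 cis(209°)


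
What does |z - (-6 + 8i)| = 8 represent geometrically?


|z - z0| = r is a circle with center z0 and radius r.
Center = (-6, 8), radius = 8

Circle with center (-6, 8) and radius 8


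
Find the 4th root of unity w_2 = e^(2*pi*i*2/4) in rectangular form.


Angle = 360*2/4 = 180°
a = cos(180°) = -1.0000
b = sin(180°) = 0

-1.0000 + 0i


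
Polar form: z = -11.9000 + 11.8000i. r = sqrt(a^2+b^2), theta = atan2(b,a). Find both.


r = sqrt(141.61+139.24) = sqrt(280.85) = 16.7586
theta = atan2(11.8, -11.9) = 135.2418 degrees

r = 16.7586, theta = 135.2418 degrees


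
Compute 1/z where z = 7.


|z|^2 = 49+0 = 49
1/z = (7 - 0i)/49

1/z = 0.1429 + 0i


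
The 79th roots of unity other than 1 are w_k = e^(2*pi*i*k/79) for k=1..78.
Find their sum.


With w = e^(2*pi*i/79), all 79 of the 79th roots of unity w^0 = 1, w, ..., w^(78) sum to 0: 1 + w + ... + w^(78) = (1 - w^79)/(1 - w) = 0 since w^79 = 1, w ≠ 1.
Removing the root 1: w + w^2 + ... + w^(78) = 0 - 1 = -1

Sum = -1


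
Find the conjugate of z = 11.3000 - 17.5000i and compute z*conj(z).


z_bar = 11.3000 + 17.5000i
z*z_bar = 11.3^2 + (-17.5)^2 = 127.69 + 306.25 = 433.94

z_bar = 11.3000 + 17.5000i, z*z_bar = 433.94


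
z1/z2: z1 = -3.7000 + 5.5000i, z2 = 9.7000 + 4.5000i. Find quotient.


Conjugate of z2 = 9.7000 - 4.5000i
Numerator: (-3.7000 + 5.5000i)(9.7000 - 4.5000i) = -11.1400 + 70.0000i
Denominator: 9.7^2 + 4.5^2 = 114.34
Result = (-11.1400 + 70.0000i)/114.34

-0.0974 + 0.6122i


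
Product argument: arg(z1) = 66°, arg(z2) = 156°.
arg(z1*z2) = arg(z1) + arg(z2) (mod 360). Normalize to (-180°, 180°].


arg(z1*z2) = 66° + 156° = 222°
Normalized to (-180°, 180°]: -138°

-138°


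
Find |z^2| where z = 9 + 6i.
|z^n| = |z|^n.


|z| = sqrt(81+36) = sqrt(117) = 10.8167
|z^2| = |z|^2 = (sqrt(117))^2 = 117

|z^2| = 117


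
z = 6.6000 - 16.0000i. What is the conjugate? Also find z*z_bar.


z_bar = 6.6000 + 16.0000i
z*z_bar = 6.6^2 + (-16)^2 = 43.56 + 256 = 299.56

z_bar = 6.6000 + 16.0000i, z*z_bar = 299.56


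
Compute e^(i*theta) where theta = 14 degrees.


cos(14°) = 0.9703
sin(14°) = 0.2419

e^(i*14°) = 0.9703 + 0.2419i


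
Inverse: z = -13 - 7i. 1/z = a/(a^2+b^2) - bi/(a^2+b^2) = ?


|z|^2 = 169+49 = 218
1/z = (-13 + 7i)/218

1/z = -0.0596 + 0.0321i


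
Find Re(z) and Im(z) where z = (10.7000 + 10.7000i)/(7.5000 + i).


Multiply by conjugate: (10.7000 + 10.7000i)(7.5000 - i) / (7.5^2 + 1^2)
Numerator real = 10.7*7.5 + 10.7*1 = 90.95
Numerator imag = 10.7*7.5 - 10.7*1 = 69.55
Denominator = 57.25
Re(z) = 90.95/57.25 = 1.5886
Im(z) = 69.55/57.25 = 1.2148

Re(z) = 1.5886, Im(z) = 1.2148


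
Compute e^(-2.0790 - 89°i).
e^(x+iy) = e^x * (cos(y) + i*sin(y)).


e^-2.0790 = 0.12506
cos(-89°) = 0.0175
sin(-89°) = -0.9998
Real = 0.12506*0.0175 = 0.0022
Imag = 0.12506*(-0.9998) = -0.1250

0.0022 - 0.1250i


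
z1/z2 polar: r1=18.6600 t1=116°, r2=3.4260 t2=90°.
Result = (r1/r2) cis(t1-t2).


r = 18.6600 / 3.4260 = 5.4466
theta = 116° - 90° = 26° = 26° (mod 360)

5.4466 cis(26°)


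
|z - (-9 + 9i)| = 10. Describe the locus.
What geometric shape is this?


|z - z0| = r is a circle with center z0 and radius r.
Center = (-9, 9), radius = 10

Circle with center (-9, 9) and radius 10


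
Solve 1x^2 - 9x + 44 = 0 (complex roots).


disc = (-9)^2 - 4*1*44 = 81 - 176 = -95
sqrt(|disc|) = sqrt(95) = 9.7468
Real part = 9/(2*1) = 4.5000
Imag part = 9.7468/(2*1) = 4.8734

4.5000 ± 4.8734i


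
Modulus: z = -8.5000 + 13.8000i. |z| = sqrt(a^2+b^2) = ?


|z| = sqrt((-8.5)^2 + 13.8^2) = sqrt(72.25 + 190.44) = sqrt(262.69) = 16.2077

|z| = 16.2077


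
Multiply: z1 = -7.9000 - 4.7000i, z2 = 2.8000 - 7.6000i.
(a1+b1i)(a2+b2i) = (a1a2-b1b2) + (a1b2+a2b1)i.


Real = -7.9*2.8 - (-4.7)*(-7.6) = -22.12 - 35.72 = -57.84
Imag = -7.9*(-7.6) + 2.8*(-4.7) = 60.04 - (13.16) = 46.88

-57.8400 + 46.8800i


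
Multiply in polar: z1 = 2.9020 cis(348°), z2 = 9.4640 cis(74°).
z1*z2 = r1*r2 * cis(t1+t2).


r = 2.9020 * 9.4640 = 27.4645
theta = 348° + 74° = 422° = 62° (mod 360)

27.4645 cis(62°)


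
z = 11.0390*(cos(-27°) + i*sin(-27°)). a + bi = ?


a = 11.0390*cos(-27°) = 11.0390*0.891007 = 9.8358
b = 11.0390*sin(-27°) = 11.0390*(-0.45399) = -5.0116

9.8358 - 5.0116i


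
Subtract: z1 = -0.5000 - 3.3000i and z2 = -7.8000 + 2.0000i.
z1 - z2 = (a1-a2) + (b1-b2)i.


Real: -0.5 + 7.8 = 7.3
Imag: -3.3 - 2 = -5.3

7.3000 - 5.3000i


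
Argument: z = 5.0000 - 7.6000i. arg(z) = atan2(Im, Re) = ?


Re = 5, Im = -7.6
arg = atan2(-7.6, 5) = -56.6593 degrees

arg(z) = -56.6593 degrees


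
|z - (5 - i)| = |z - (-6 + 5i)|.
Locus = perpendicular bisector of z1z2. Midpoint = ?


Equal distances means the locus is the perpendicular bisector of z1 and z2.
Midpoint = ((5+(-6))/2, (-1+5)/2) = (-0.5000, 2.0000)

Perpendicular bisector through (-0.5000, 2.0000)


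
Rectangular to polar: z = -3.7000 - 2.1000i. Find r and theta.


r = sqrt(13.69+4.41) = sqrt(18.1) = 4.2544
theta = atan2(-2.1, -3.7) = -150.4222 degrees

r = 4.2544, theta = -150.4222 degrees


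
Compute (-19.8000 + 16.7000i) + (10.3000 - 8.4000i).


Real: -19.8 + 10.3 = -9.5
Imag: 16.7 - 8.4 = 8.3

-9.5000 + 8.3000i


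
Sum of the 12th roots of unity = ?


The sum of all 12th roots of unity is 0.
Geometric series: (1 - w^12)/(1 - w) = (1-1)/(1-w) = 0 since w^12 = 1, w ≠ 1.
Alternatively: coefficient of z^11 in z^12 - 1 is 0.

0


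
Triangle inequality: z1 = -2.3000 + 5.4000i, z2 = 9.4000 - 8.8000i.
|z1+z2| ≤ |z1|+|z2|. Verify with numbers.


|z1| = sqrt((-2.3)^2 + 5.4^2) = sqrt(34.45) = 5.8694
|z2| = sqrt(9.4^2 + (-8.8)^2) = sqrt(165.8) = 12.8763
z1+z2 = 7.1000 - 3.4000i
|z1+z2| = sqrt(61.97) = 7.8721
|z1|+|z2| = 5.8694 + 12.8763 = 18.7457

|z1+z2| = 7.8721 ≤ |z1|+|z2| = 18.7457 (verified)


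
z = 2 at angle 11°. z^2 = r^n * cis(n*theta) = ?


r^2 = 2^2 = 4
n*theta = 2*11° = 22° = 22° (mod 360)
a = 4*cos(22°) = 3.7087
b = 4*sin(22°) = 1.4984

4 cis(22°) = 3.7087 + 1.4984i


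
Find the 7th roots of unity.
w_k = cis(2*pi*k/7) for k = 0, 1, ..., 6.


The 7th roots of unity are cis(360k/7°) for k=0..6
Angle step = 360/7 = 51.4286°
Primitive root: cis(51.4286°)
Primitive root = 0.6235 + 0.7818i

7 roots at angles: 0°, 51.4286°, 102.8571°, 154.2857°, 205.7143°, 257.1429°, 308.5714°


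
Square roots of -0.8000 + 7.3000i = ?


|z| = sqrt(0.64+53.29) = 7.3437
sqrt((|z|+a)/2) = sqrt((7.3437+(-0.8))/2) = sqrt(3.2719) = 1.8088
sqrt((|z|-a)/2) = sqrt((7.3437-(-0.8))/2) = sqrt(4.0719) = 2.0179

±(1.8088 + 2.0179i) i.e. 1.8088 + 2.0179i and -1.8088 - 2.0179i


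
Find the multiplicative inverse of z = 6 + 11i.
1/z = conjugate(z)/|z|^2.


|z|^2 = 36+121 = 157
1/z = (6 - 11i)/157

1/z = 0.0382 - 0.0701i


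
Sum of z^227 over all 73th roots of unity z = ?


The roots are w_k = w^k with w = e^(2*pi*i/73), and (w^k)^227 = (w^227)^k.
So S = 1 + u + u^2 + ... + u^(72) with u = w^227.
227 = 3*73 + 8, so 227 is not a multiple of 73: u = (w^73)^3 * w^8 = w^8 ≠ 1 (w is a primitive 73th root), while u^73 = (w^73)^227 = 1.
Geometric series: S = (1 - u^73)/(1 - u) = (1 - 1)/(1 - u) = 0

S = 0


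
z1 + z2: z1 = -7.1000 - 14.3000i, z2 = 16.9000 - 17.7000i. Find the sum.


Real: -7.1 + 16.9 = 9.8
Imag: -14.3 - 17.7 = -32

9.8000 - 32.0000i


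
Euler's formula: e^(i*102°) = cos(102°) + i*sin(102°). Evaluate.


cos(102°) = -0.2079
sin(102°) = 0.9781

e^(i*102°) = -0.2079 + 0.9781i


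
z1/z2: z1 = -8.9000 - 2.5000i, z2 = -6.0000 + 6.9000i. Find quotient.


Conjugate of z2 = -6.0000 - 6.9000i
Numerator: (-8.9000 - 2.5000i)(-6.0000 - 6.9000i) = 36.1500 + 76.4100i
Denominator: (-6)^2 + 6.9^2 = 83.61
Result = (36.1500 + 76.4100i)/83.61

0.4324 + 0.9139i


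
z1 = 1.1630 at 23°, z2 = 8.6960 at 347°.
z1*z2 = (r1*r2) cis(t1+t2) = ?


r = 1.1630 * 8.6960 = 10.1134
theta = 23° + 347° = 370° = 10° (mod 360)

10.1134 cis(10°)


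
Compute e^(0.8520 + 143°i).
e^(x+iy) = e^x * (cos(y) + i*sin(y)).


e^0.8520 = 2.34433
cos(143°) = -0.79864
sin(143°) = 0.60182
Real = 2.34433*(-0.79864) = -1.8723
Imag = 2.34433*0.60182 = 1.4109

-1.8723 + 1.4109i


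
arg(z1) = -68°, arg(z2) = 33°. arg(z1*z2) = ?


arg(z1*z2) = -68° + 33° = -35°
Normalized to (-180°, 180°]: -35°

-35°


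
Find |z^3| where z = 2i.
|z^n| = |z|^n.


|z| = sqrt(0+4) = sqrt(4) = 2
|z^3| = |z|^3 = 2^3 = 8

|z^3| = 8


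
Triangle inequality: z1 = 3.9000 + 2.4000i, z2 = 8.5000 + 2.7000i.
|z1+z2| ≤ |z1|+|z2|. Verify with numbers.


|z1| = sqrt(3.9^2 + 2.4^2) = sqrt(20.97) = 4.5793
|z2| = sqrt(8.5^2 + 2.7^2) = sqrt(79.54) = 8.9185
z1+z2 = 12.4000 + 5.1000i
|z1+z2| = sqrt(179.77) = 13.4078
|z1|+|z2| = 4.5793 + 8.9185 = 13.4978

|z1+z2| = 13.4078 ≤ |z1|+|z2| = 13.4978 (verified)


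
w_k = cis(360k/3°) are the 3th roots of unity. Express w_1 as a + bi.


Angle = 360*1/3 = 120°
a = cos(120°) = -0.5000
b = sin(120°) = 0.8660

-0.5000 + 0.8660i


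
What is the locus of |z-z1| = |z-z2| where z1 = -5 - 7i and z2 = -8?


Equal distances means the locus is the perpendicular bisector of z1 and z2.
Midpoint = ((-5+(-8))/2, (-7+0)/2) = (-6.5000, -3.5000)

Perpendicular bisector through (-6.5000, -3.5000)


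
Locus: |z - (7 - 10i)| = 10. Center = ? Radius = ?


|z - z0| = r is a circle with center z0 and radius r.
Center = (7, -10), radius = 10

Circle with center (7, -10) and radius 10


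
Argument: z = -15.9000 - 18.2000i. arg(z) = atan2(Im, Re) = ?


Re = -15.9, Im = -18.2
arg = atan2(-18.2, -15.9) = -131.1413 degrees

arg(z) = -131.1413 degrees


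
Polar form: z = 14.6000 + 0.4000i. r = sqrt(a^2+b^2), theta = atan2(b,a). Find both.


r = sqrt(213.16+0.16) = sqrt(213.32) = 14.6055
theta = atan2(0.4, 14.6) = 1.5694 degrees

r = 14.6055, theta = 1.5694 degrees


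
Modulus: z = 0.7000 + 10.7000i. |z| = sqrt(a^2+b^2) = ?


|z| = sqrt(0.7^2 + 10.7^2) = sqrt(0.49 + 114.49) = sqrt(114.98) = 10.7229

|z| = 10.7229


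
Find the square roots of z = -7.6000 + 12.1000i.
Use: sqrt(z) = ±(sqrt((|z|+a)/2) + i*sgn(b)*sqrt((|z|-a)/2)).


|z| = sqrt(57.76+146.41) = 14.2888
sqrt((|z|+a)/2) = sqrt((14.2888+(-7.6))/2) = sqrt(3.3444) = 1.8288
sqrt((|z|-a)/2) = sqrt((14.2888-(-7.6))/2) = sqrt(10.9444) = 3.3082

±(1.8288 + 3.3082i) i.e. 1.8288 + 3.3082i and -1.8288 - 3.3082i


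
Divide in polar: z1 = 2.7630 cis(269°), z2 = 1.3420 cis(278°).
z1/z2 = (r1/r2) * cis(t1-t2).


r = 2.7630 / 1.3420 = 2.0589
theta = 269° - 278° = -9° = 351° (mod 360)

2.0589 cis(351°)


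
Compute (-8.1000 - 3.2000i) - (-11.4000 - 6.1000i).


Real: -8.1 + 11.4 = 3.3
Imag: -3.2 + 6.1 = 2.9

3.3000 + 2.9000i


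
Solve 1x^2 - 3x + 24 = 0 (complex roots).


disc = (-3)^2 - 4*1*24 = 9 - 96 = -87
sqrt(|disc|) = sqrt(87) = 9.3274
Real part = 3/(2*1) = 1.5000
Imag part = 9.3274/(2*1) = 4.6637

1.5000 ± 4.6637i


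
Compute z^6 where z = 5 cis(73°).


r^6 = 5^6 = 15625
n*theta = 6*73° = 438° = 78° (mod 360)
a = 15625*cos(78°) = 3248.6202
b = 15625*sin(78°) = 15283.5563

15625 cis(78°) = 3248.6202 + 15283.5563i


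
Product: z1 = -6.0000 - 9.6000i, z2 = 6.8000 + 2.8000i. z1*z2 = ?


Real = -6*6.8 - (-9.6)*2.8 = -40.8 - (-26.88) = -13.92
Imag = -6*2.8 + 6.8*(-9.6) = -16.8 - (65.28) = -82.08

-13.9200 - 82.0800i


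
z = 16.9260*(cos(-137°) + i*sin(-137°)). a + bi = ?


a = 16.9260*cos(-137°) = 16.9260*(-0.731354) = -12.3789
b = 16.9260*sin(-137°) = 16.9260*(-0.682) = -11.5435

-12.3789 - 11.5435i


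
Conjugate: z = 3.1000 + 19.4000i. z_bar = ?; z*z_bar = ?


z_bar = 3.1000 - 19.4000i
z*z_bar = 3.1^2 + 19.4^2 = 9.61 + 376.36 = 385.97

z_bar = 3.1000 - 19.4000i, z*z_bar = 385.97


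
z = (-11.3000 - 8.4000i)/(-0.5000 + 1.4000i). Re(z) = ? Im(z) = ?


Multiply by conjugate: (-11.3000 - 8.4000i)(-0.5000 - 1.4000i) / ((-0.5)^2 + 1.4^2)
Numerator real = -11.3*(-0.5) - (8.4)*1.4 = -6.11
Numerator imag = -8.4*(-0.5) - (-11.3)*1.4 = 20.02
Denominator = 2.21
Re(z) = -6.11/2.21 = -2.7647
Im(z) = 20.02/2.21 = 9.0588

Re(z) = -2.7647, Im(z) = 9.0588


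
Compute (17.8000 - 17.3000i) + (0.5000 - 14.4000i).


Real: 17.8 + 0.5 = 18.3
Imag: -17.3 - 14.4 = -31.7

18.3000 - 31.7000i


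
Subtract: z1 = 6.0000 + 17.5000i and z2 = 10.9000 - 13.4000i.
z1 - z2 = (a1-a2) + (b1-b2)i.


Real: 6 - 10.9 = -4.9
Imag: 17.5 + 13.4 = 30.9

-4.9000 + 30.9000i


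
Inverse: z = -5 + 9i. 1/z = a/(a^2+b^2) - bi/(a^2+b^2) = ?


|z|^2 = 25+81 = 106
1/z = (-5 - 9i)/106

1/z = -0.0472 - 0.0849i


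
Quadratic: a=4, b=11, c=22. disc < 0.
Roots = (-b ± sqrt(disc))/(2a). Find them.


disc = 11^2 - 4*4*22 = 121 - 352 = -231
sqrt(|disc|) = sqrt(231) = 15.1987
Real part = -11/(2*4) = -1.3750
Imag part = 15.1987/(2*4) = 1.8998

-1.3750 ± 1.8998i


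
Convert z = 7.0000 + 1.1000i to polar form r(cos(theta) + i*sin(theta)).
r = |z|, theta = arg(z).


r = sqrt(49+1.21) = sqrt(50.21) = 7.0859
theta = atan2(1.1, 7) = 8.9306 degrees

r = 7.0859, theta = 8.9306 degrees


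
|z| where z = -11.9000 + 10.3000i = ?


|z| = sqrt((-11.9)^2 + 10.3^2) = sqrt(141.61 + 106.09) = sqrt(247.7) = 15.7385

|z| = 15.7385


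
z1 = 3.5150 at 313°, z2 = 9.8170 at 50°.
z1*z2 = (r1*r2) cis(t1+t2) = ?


r = 3.5150 * 9.8170 = 34.5068
theta = 313° + 50° = 363° = 3° (mod 360)

34.5068 cis(3°)


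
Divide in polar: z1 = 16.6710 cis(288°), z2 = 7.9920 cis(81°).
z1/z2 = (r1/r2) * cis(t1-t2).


r = 16.6710 / 7.9920 = 2.0860
theta = 288° - 81° = 207° = 207° (mod 360)

2.0860 cis(207°)


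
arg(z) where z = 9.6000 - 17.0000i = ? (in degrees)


Re = 9.6, Im = -17
arg = atan2(-17, 9.6) = -60.5463 degrees

arg(z) = -60.5463 degrees


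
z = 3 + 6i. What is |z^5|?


|z| = sqrt(9+36) = sqrt(45) = 6.7082
|z^5| = |z|^5 = (sqrt(45))^5 = 45^2 * sqrt(45) = 2025*sqrt(45)

|z^5| = 2025*sqrt(45) ≈ 13584.1130


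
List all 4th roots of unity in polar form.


The 4th roots of unity are cis(360k/4°) for k=0..3
Angle step = 360/4 = 90°
Primitive root: cis(90°)
Primitive root = 0 + 1.0000i

4 roots at angles: 0°, 90°, 180°, 270°


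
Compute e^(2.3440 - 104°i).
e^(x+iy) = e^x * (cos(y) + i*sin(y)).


e^2.3440 = 10.4228
cos(-104°) = -0.24192
sin(-104°) = -0.9703
Real = 10.4228*(-0.24192) = -2.5215
Imag = 10.4228*(-0.9703) = -10.1132

-2.5215 - 10.1132i


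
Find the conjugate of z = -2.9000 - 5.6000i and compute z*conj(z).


z_bar = -2.9000 + 5.6000i
z*z_bar = (-2.9)^2 + (-5.6)^2 = 8.41 + 31.36 = 39.77

z_bar = -2.9000 + 5.6000i, z*z_bar = 39.77


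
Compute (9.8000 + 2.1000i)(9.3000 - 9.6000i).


Real = 9.8*9.3 - 2.1*(-9.6) = 91.14 - (-20.16) = 111.3
Imag = 9.8*(-9.6) + 9.3*2.1 = -94.08 + 19.53 = -74.55

111.3000 - 74.5500i


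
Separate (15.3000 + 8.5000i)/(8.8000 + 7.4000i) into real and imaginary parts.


Multiply by conjugate: (15.3000 + 8.5000i)(8.8000 - 7.4000i) / (8.8^2 + 7.4^2)
Numerator real = 15.3*8.8 + 8.5*7.4 = 197.54
Numerator imag = 8.5*8.8 - 15.3*7.4 = -38.42
Denominator = 132.2
Re(z) = 197.54/132.2 = 1.4943
Im(z) = -38.42/132.2 = -0.2906

Re(z) = 1.4943, Im(z) = -0.2906


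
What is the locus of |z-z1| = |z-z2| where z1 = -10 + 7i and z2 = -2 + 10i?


Equal distances means the locus is the perpendicular bisector of z1 and z2.
Midpoint = ((-10+(-2))/2, (7+10)/2) = (-6.0000, 8.5000)

Perpendicular bisector through (-6.0000, 8.5000)


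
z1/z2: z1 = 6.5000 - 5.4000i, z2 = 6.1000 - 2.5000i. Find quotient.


Conjugate of z2 = 6.1000 + 2.5000i
Numerator: (6.5000 - 5.4000i)(6.1000 + 2.5000i) = 53.1500 - 16.6900i
Denominator: 6.1^2 + (-2.5)^2 = 43.46
Result = (53.1500 - 16.6900i)/43.46

1.2230 - 0.3840i


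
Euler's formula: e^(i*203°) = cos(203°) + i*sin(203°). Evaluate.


cos(203°) = -0.9205
sin(203°) = -0.3907

e^(i*203°) = -0.9205 - 0.3907i


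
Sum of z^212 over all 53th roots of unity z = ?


The roots are w_k = w^k with w = e^(2*pi*i/53), and (w^k)^212 = (w^212)^k.
So S = 1 + u + u^2 + ... + u^(52) with u = w^212.
212 = 4*53 + 0, so 212 is a multiple of 53 and u = (w^53)^4 = 1.
Every one of the 53 terms equals 1: S = 53

S = 53


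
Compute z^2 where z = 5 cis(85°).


r^2 = 5^2 = 25
n*theta = 2*85° = 170° = 170° (mod 360)
a = 25*cos(170°) = -24.6202
b = 25*sin(170°) = 4.3412

25 cis(170°) = -24.6202 + 4.3412i


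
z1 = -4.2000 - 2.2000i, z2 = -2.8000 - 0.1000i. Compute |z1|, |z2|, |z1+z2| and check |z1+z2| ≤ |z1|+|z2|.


|z1| = sqrt((-4.2)^2 + (-2.2)^2) = sqrt(22.48) = 4.7413
|z2| = sqrt((-2.8)^2 + (-0.1)^2) = sqrt(7.85) = 2.8018
z1+z2 = -7.0000 - 2.3000i
|z1+z2| = sqrt(54.29) = 7.3682
|z1|+|z2| = 4.7413 + 2.8018 = 7.5431

|z1+z2| = 7.3682 ≤ |z1|+|z2| = 7.5431 (verified)


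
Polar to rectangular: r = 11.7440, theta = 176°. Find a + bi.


a = 11.7440*cos(176°) = 11.7440*(-0.997564) = -11.7154
b = 11.7440*sin(176°) = 11.7440*0.069756 = 0.8192

-11.7154 + 0.8192i


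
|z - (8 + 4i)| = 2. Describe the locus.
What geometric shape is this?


|z - z0| = r is a circle with center z0 and radius r.
Center = (8, 4), radius = 2

Circle with center (8, 4) and radius 2


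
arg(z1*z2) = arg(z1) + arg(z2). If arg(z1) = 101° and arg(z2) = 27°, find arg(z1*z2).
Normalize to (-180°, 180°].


arg(z1*z2) = 101° + 27° = 128°
Normalized to (-180°, 180°]: 128°

128°


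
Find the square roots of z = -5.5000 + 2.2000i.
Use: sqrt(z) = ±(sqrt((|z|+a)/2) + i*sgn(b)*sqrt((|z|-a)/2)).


|z| = sqrt(30.25+4.84) = 5.9237
sqrt((|z|+a)/2) = sqrt((5.9237+(-5.5))/2) = sqrt(0.2118) = 0.4603
sqrt((|z|-a)/2) = sqrt((5.9237-(-5.5))/2) = sqrt(5.7118) = 2.3899

±(0.4603 + 2.3899i) i.e. 0.4603 + 2.3899i and -0.4603 - 2.3899i


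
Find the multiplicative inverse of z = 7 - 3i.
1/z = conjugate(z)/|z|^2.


|z|^2 = 49+9 = 58
1/z = (7 + 3i)/58

1/z = 0.1207 + 0.0517i


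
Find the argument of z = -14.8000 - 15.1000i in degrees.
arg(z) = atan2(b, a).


Re = -14.8, Im = -15.1
arg = atan2(-15.1, -14.8) = -134.4251 degrees

arg(z) = -134.4251 degrees


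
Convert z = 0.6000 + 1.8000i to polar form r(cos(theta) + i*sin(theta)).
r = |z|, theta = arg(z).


r = sqrt(0.36+3.24) = sqrt(3.6) = 1.8974
theta = atan2(1.8, 0.6) = 71.5651 degrees

r = 1.8974, theta = 71.5651 degrees


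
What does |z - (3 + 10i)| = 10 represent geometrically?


|z - z0| = r is a circle with center z0 and radius r.
Center = (3, 10), radius = 10

Circle with center (3, 10) and radius 10


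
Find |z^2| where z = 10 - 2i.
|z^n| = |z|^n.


|z| = sqrt(100+4) = sqrt(104) = 10.1980
|z^2| = |z|^2 = (sqrt(104))^2 = 104

|z^2| = 104


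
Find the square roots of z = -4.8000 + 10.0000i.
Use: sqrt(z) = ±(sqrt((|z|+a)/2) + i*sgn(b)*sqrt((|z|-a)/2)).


|z| = sqrt(23.04+100) = 11.0923
sqrt((|z|+a)/2) = sqrt((11.0923+(-4.8))/2) = sqrt(3.1462) = 1.7737
sqrt((|z|-a)/2) = sqrt((11.0923-(-4.8))/2) = sqrt(7.9462) = 2.8189

±(1.7737 + 2.8189i) i.e. 1.7737 + 2.8189i and -1.7737 - 2.8189i


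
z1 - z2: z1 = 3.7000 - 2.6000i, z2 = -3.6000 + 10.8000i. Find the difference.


Real: 3.7 + 3.6 = 7.3
Imag: -2.6 - 10.8 = -13.4

7.3000 - 13.4000i


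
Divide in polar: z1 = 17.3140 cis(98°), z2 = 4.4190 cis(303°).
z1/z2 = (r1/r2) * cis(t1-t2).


r = 17.3140 / 4.4190 = 3.9181
theta = 98° - 303° = -205° = 155° (mod 360)

3.9181 cis(155°)


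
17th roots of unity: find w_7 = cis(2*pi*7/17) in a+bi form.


Angle = 360*7/17 = 148.2353°
a = cos(148.2353°) = -0.8502
b = sin(148.2353°) = 0.5264

-0.8502 + 0.5264i


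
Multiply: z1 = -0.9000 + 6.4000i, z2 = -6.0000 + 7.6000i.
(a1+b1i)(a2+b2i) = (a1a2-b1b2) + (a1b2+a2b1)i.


Real = -0.9*(-6) - 6.4*7.6 = 5.4 - 48.64 = -43.24
Imag = -0.9*7.6 - (6)*6.4 = -6.84 - (38.4) = -45.24

-43.2400 - 45.2400i


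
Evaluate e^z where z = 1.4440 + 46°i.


e^1.4440 = 4.2376
cos(46°) = 0.69466
sin(46°) = 0.71934
Real = 4.2376*0.69466 = 2.9437
Imag = 4.2376*0.71934 = 3.0483

2.9437 + 3.0483i


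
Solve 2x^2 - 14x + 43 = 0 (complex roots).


disc = (-14)^2 - 4*2*43 = 196 - 344 = -148
sqrt(|disc|) = sqrt(148) = 12.1655
Real part = 14/(2*2) = 3.5000
Imag part = 12.1655/(2*2) = 3.0414

3.5000 ± 3.0414i


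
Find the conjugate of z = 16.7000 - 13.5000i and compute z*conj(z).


z_bar = 16.7000 + 13.5000i
z*z_bar = 16.7^2 + (-13.5)^2 = 278.89 + 182.25 = 461.14

z_bar = 16.7000 + 13.5000i, z*z_bar = 461.14


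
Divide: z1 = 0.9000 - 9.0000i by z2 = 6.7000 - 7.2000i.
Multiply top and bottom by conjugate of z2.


Conjugate of z2 = 6.7000 + 7.2000i
Numerator: (0.9000 - 9.0000i)(6.7000 + 7.2000i) = 70.8300 - 53.8200i
Denominator: 6.7^2 + (-7.2)^2 = 96.73
Result = (70.8300 - 53.8200i)/96.73

0.7322 - 0.5564i


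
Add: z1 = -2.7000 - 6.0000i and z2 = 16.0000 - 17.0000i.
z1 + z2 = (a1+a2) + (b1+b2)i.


Real: -2.7 + 16 = 13.3
Imag: -6 - 17 = -23

13.3000 - 23.0000i


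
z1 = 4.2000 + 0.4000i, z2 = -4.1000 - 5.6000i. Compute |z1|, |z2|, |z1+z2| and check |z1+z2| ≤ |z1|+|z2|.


|z1| = sqrt(4.2^2 + 0.4^2) = sqrt(17.8) = 4.2190
|z2| = sqrt((-4.1)^2 + (-5.6)^2) = sqrt(48.17) = 6.9405
z1+z2 = 0.1000 - 5.2000i
|z1+z2| = sqrt(27.05) = 5.2010
|z1|+|z2| = 4.2190 + 6.9405 = 11.1595

|z1+z2| = 5.2010 ≤ |z1|+|z2| = 11.1595 (verified)


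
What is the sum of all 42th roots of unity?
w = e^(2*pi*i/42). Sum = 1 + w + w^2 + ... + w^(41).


The sum of all 42th roots of unity is 0.
Geometric series: (1 - w^42)/(1 - w) = (1-1)/(1-w) = 0 since w^42 = 1, w ≠ 1.
Alternatively: coefficient of z^41 in z^42 - 1 is 0.

0


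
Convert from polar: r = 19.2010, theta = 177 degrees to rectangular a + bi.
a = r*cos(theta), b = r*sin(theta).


a = 19.2010*cos(177°) = 19.2010*(-0.99863) = -19.1747
b = 19.2010*sin(177°) = 19.2010*0.052336 = 1.0049

-19.1747 + 1.0049i


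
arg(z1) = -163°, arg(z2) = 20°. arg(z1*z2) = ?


arg(z1*z2) = -163° + 20° = -143°
Normalized to (-180°, 180°]: -143°

-143°


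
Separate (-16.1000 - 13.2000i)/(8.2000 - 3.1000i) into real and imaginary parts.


Multiply by conjugate: (-16.1000 - 13.2000i)(8.2000 + 3.1000i) / (8.2^2 + (-3.1)^2)
Numerator real = -16.1*8.2 - (13.2)*(-3.1) = -91.1
Numerator imag = -13.2*8.2 - (-16.1)*(-3.1) = -158.15
Denominator = 76.85
Re(z) = -91.1/76.85 = -1.1854
Im(z) = -158.15/76.85 = -2.0579

Re(z) = -1.1854, Im(z) = -2.0579


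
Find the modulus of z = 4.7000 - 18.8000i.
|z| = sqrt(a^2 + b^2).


|z| = sqrt(4.7^2 + (-18.8)^2) = sqrt(22.09 + 353.44) = sqrt(375.53) = 19.3786

|z| = 19.3786


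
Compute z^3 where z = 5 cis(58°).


r^3 = 5^3 = 125
n*theta = 3*58° = 174° = 174° (mod 360)
a = 125*cos(174°) = -124.3152
b = 125*sin(174°) = 13.0661

125 cis(174°) = -124.3152 + 13.0661i


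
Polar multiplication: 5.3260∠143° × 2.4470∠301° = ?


r = 5.3260 * 2.4470 = 13.0327
theta = 143° + 301° = 444° = 84° (mod 360)

13.0327 cis(84°)


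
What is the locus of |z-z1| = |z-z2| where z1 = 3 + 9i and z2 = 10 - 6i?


Equal distances means the locus is the perpendicular bisector of z1 and z2.
Midpoint = ((3+10)/2, (9+(-6))/2) = (6.5000, 1.5000)

Perpendicular bisector through (6.5000, 1.5000)


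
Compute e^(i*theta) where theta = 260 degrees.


cos(260°) = -0.1736
sin(260°) = -0.9848

e^(i*260°) = -0.1736 - 0.9848i


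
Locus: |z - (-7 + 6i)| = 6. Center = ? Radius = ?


|z - z0| = r is a circle with center z0 and radius r.
Center = (-7, 6), radius = 6

Circle with center (-7, 6) and radius 6


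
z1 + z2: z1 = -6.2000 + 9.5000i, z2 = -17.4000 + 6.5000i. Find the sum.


Real: -6.2 - 17.4 = -23.6
Imag: 9.5 + 6.5 = 16

-23.6000 + 16.0000i


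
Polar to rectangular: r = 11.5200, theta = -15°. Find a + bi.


a = 11.5200*cos(-15°) = 11.5200*0.96593 = 11.1275
b = 11.5200*sin(-15°) = 11.5200*(-0.25882) = -2.9816

11.1275 - 2.9816i


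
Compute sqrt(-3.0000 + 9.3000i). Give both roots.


|z| = sqrt(9+86.49) = 9.7719
sqrt((|z|+a)/2) = sqrt((9.7719+(-3))/2) = sqrt(3.3859) = 1.8401
sqrt((|z|-a)/2) = sqrt((9.7719-(-3))/2) = sqrt(6.3859) = 2.5270

±(1.8401 + 2.5270i) i.e. 1.8401 + 2.5270i and -1.8401 - 2.5270i


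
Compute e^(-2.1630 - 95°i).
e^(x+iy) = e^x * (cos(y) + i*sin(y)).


e^-2.1630 = 0.11498
cos(-95°) = -0.0872
sin(-95°) = -0.9962
Real = 0.11498*(-0.0872) = -0.0100
Imag = 0.11498*(-0.9962) = -0.1145

-0.0100 - 0.1145i


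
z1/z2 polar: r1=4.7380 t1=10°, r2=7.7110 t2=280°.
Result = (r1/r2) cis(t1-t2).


r = 4.7380 / 7.7110 = 0.6144
theta = 10° - 280° = -270° = 90° (mod 360)

0.6144 cis(90°)


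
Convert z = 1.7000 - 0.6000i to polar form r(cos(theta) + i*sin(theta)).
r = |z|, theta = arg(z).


r = sqrt(2.89+0.36) = sqrt(3.25) = 1.8028
theta = atan2(-0.6, 1.7) = -19.4400 degrees

r = 1.8028, theta = -19.4400 degrees


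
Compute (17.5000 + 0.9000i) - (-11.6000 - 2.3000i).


Real: 17.5 + 11.6 = 29.1
Imag: 0.9 + 2.3 = 3.2

29.1000 + 3.2000i


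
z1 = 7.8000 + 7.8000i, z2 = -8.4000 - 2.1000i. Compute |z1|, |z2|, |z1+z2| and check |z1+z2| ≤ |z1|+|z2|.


|z1| = sqrt(7.8^2 + 7.8^2) = sqrt(121.68) = 11.0309
|z2| = sqrt((-8.4)^2 + (-2.1)^2) = sqrt(74.97) = 8.6585
z1+z2 = -0.6000 + 5.7000i
|z1+z2| = sqrt(32.85) = 5.7315
|z1|+|z2| = 11.0309 + 8.6585 = 19.6894

|z1+z2| = 5.7315 ≤ |z1|+|z2| = 19.6894 (verified)


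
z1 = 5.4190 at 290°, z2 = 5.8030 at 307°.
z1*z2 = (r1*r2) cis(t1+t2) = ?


r = 5.4190 * 5.8030 = 31.4465
theta = 290° + 307° = 597° = 237° (mod 360)

31.4465 cis(237°)


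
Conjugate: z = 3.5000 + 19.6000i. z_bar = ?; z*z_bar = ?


z_bar = 3.5000 - 19.6000i
z*z_bar = 3.5^2 + 19.6^2 = 12.25 + 384.16 = 396.41

z_bar = 3.5000 - 19.6000i, z*z_bar = 396.41


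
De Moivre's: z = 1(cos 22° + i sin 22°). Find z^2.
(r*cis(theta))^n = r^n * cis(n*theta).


r^2 = 1^2 = 1
n*theta = 2*22° = 44° = 44° (mod 360)
a = 1*cos(44°) = 0.7193
b = 1*sin(44°) = 0.6947

1 cis(44°) = 0.7193 + 0.6947i


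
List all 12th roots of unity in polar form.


The 12th roots of unity are cis(360k/12°) for k=0..11
Angle step = 360/12 = 30°
Primitive root: cis(30°)
Primitive root = 0.8660 + 0.5000i

12 roots at angles: 0°, 30°, 60°, 90°, 120°, 150°, 180°, 210°, 240°, 270°, 300°, 330°


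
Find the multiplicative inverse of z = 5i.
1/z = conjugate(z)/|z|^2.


|z|^2 = 0+25 = 25
1/z = (0 - 5i)/25

1/z = 0 - 0.2000i


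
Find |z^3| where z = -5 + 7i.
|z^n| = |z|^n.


|z| = sqrt(25+49) = sqrt(74) = 8.6023
|z^3| = |z|^3 = (sqrt(74))^3 = 74*sqrt(74)

|z^3| = 74*sqrt(74) ≈ 636.5721


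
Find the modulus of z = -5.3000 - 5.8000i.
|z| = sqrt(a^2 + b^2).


|z| = sqrt((-5.3)^2 + (-5.8)^2) = sqrt(28.09 + 33.64) = sqrt(61.73) = 7.8568

|z| = 7.8568


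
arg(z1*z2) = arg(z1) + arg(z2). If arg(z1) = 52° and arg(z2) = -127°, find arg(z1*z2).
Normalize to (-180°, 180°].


arg(z1*z2) = 52° - 127° = -75°
Normalized to (-180°, 180°]: -75°

-75°


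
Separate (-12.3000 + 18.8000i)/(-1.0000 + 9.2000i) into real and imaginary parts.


Multiply by conjugate: (-12.3000 + 18.8000i)(-1.0000 - 9.2000i) / ((-1)^2 + 9.2^2)
Numerator real = -12.3*(-1) + 18.8*9.2 = 185.26
Numerator imag = 18.8*(-1) - (-12.3)*9.2 = 94.36
Denominator = 85.64
Re(z) = 185.26/85.64 = 2.1632
Im(z) = 94.36/85.64 = 1.1018

Re(z) = 2.1632, Im(z) = 1.1018


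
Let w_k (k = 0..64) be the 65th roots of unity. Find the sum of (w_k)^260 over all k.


The roots are w_k = w^k with w = e^(2*pi*i/65), and (w^k)^260 = (w^260)^k.
So S = 1 + u + u^2 + ... + u^(64) with u = w^260.
260 = 4*65 + 0, so 260 is a multiple of 65 and u = (w^65)^4 = 1.
Every one of the 65 terms equals 1: S = 65

S = 65


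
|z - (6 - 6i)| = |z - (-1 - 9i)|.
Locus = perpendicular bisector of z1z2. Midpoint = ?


Equal distances means the locus is the perpendicular bisector of z1 and z2.
Midpoint = ((6+(-1))/2, (-6+(-9))/2) = (2.5000, -7.5000)

Perpendicular bisector through (2.5000, -7.5000)


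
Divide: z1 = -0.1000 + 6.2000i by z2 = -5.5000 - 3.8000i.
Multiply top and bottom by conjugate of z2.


Conjugate of z2 = -5.5000 + 3.8000i
Numerator: (-0.1000 + 6.2000i)(-5.5000 + 3.8000i) = -23.0100 - 34.4800i
Denominator: (-5.5)^2 + (-3.8)^2 = 44.69
Result = (-23.0100 - 34.4800i)/44.69

-0.5149 - 0.7715i


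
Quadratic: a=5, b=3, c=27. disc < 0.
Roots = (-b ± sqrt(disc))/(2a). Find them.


disc = 3^2 - 4*5*27 = 9 - 540 = -531
sqrt(|disc|) = sqrt(531) = 23.0434
Real part = -3/(2*5) = -0.3000
Imag part = 23.0434/(2*5) = 2.3043

-0.3000 ± 2.3043i


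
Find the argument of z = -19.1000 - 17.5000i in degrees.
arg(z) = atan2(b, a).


Re = -19.1, Im = -17.5
arg = atan2(-17.5, -19.1) = -137.5031 degrees

arg(z) = -137.5031 degrees


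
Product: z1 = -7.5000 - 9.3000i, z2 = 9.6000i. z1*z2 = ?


Real = -7.5*0 - (-9.3)*9.6 = 0 - (-89.28) = 89.28
Imag = -7.5*9.6 + 0*(-9.3) = -72 + 0 = -72

89.2800 - 72.0000i


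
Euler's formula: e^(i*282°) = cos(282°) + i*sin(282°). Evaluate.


cos(282°) = 0.2079
sin(282°) = -0.9781

e^(i*282°) = 0.2079 - 0.9781i


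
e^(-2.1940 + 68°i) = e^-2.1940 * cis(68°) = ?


e^-2.1940 = 0.1115
cos(68°) = 0.3746
sin(68°) = 0.9272
Real = 0.1115*0.3746 = 0.0418
Imag = 0.1115*0.9272 = 0.1034

0.0418 + 0.1034i


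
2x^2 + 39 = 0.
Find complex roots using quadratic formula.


disc = 0^2 - 4*2*39 = 0 - 312 = -312
sqrt(|disc|) = sqrt(312) = 17.6635
Real part = 0/(2*2) = 0
Imag part = 17.6635/(2*2) = 4.4159

0 ± 4.4159i


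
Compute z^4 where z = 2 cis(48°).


r^4 = 2^4 = 16
n*theta = 4*48° = 192° = 192° (mod 360)
a = 16*cos(192°) = -15.6504
b = 16*sin(192°) = -3.3266

16 cis(192°) = -15.6504 - 3.3266i


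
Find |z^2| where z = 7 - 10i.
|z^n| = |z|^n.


|z| = sqrt(49+100) = sqrt(149) = 12.2066
|z^2| = |z|^2 = (sqrt(149))^2 = 149

|z^2| = 149


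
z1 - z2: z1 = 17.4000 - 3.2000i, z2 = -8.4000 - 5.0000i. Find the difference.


Real: 17.4 + 8.4 = 25.8
Imag: -3.2 + 5 = 1.8

25.8000 + 1.8000i


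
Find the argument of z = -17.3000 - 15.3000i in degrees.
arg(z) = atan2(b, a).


Re = -17.3, Im = -15.3
arg = atan2(-15.3, -17.3) = -138.5107 degrees

arg(z) = -138.5107 degrees


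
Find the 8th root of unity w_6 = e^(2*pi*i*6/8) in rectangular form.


Angle = 360*6/8 = 270°
a = cos(270°) = 0
b = sin(270°) = -1.0000

0 - 1.0000i


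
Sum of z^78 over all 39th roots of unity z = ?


The roots are w_k = w^k with w = e^(2*pi*i/39), and (w^k)^78 = (w^78)^k.
So S = 1 + u + u^2 + ... + u^(38) with u = w^78.
78 = 2*39 + 0, so 78 is a multiple of 39 and u = (w^39)^2 = 1.
Every one of the 39 terms equals 1: S = 39

S = 39


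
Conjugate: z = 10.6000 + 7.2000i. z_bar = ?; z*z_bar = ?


z_bar = 10.6000 - 7.2000i
z*z_bar = 10.6^2 + 7.2^2 = 112.36 + 51.84 = 164.2

z_bar = 10.6000 - 7.2000i, z*z_bar = 164.2


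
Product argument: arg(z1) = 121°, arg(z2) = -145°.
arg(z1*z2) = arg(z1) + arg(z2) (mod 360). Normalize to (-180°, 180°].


arg(z1*z2) = 121° - 145° = -24°
Normalized to (-180°, 180°]: -24°

-24°


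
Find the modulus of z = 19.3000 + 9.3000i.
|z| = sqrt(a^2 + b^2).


|z| = sqrt(19.3^2 + 9.3^2) = sqrt(372.49 + 86.49) = sqrt(458.98) = 21.4238

|z| = 21.4238


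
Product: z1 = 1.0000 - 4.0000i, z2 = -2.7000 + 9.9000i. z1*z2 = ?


Real = 1*(-2.7) - (-4)*9.9 = -2.7 - (-39.6) = 36.9
Imag = 1*9.9 - (2.7)*(-4) = 9.9 + 10.8 = 20.7

36.9000 + 20.7000i


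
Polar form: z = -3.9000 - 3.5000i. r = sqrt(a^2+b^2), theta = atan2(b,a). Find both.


r = sqrt(15.21+12.25) = sqrt(27.46) = 5.2402
theta = atan2(-3.5, -3.9) = -138.0941 degrees

r = 5.2402, theta = -138.0941 degrees


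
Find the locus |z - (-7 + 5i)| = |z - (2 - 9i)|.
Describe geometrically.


Equal distances means the locus is the perpendicular bisector of z1 and z2.
Midpoint = ((-7+2)/2, (5+(-9))/2) = (-2.5000, -2.0000)

Perpendicular bisector through (-2.5000, -2.0000)


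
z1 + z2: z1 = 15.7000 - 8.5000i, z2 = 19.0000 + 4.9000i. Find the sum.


Real: 15.7 + 19 = 34.7
Imag: -8.5 + 4.9 = -3.6

34.7000 - 3.6000i


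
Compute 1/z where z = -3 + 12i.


|z|^2 = 9+144 = 153
1/z = (-3 - 12i)/153

1/z = -0.0196 - 0.0784i


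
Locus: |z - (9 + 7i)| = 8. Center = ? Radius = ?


|z - z0| = r is a circle with center z0 and radius r.
Center = (9, 7), radius = 8

Circle with center (9, 7) and radius 8


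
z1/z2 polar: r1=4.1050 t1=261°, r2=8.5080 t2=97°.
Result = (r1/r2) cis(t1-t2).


r = 4.1050 / 8.5080 = 0.4825
theta = 261° - 97° = 164° = 164° (mod 360)

0.4825 cis(164°)


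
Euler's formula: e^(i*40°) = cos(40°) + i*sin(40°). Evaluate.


cos(40°) = 0.7660
sin(40°) = 0.6428

e^(i*40°) = 0.7660 + 0.6428i


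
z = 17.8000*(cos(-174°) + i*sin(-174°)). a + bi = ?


a = 17.8000*cos(-174°) = 17.8000*(-0.99452) = -17.7025
b = 17.8000*sin(-174°) = 17.8000*(-0.10453) = -1.8606

-17.7025 - 1.8606i


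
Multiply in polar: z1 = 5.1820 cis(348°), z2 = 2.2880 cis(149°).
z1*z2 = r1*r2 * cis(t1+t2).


r = 5.1820 * 2.2880 = 11.8564
theta = 348° + 149° = 497° = 137° (mod 360)

11.8564 cis(137°)


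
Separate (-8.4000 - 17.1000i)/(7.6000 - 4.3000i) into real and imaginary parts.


Multiply by conjugate: (-8.4000 - 17.1000i)(7.6000 + 4.3000i) / (7.6^2 + (-4.3)^2)
Numerator real = -8.4*7.6 - (17.1)*(-4.3) = 9.69
Numerator imag = -17.1*7.6 - (-8.4)*(-4.3) = -166.08
Denominator = 76.25
Re(z) = 9.69/76.25 = 0.1271
Im(z) = -166.08/76.25 = -2.1781

Re(z) = 0.1271, Im(z) = -2.1781


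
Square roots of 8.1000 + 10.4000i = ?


|z| = sqrt(65.61+108.16) = 13.1822
sqrt((|z|+a)/2) = sqrt((13.1822+8.1)/2) = sqrt(10.6411) = 3.2621
sqrt((|z|-a)/2) = sqrt((13.1822-8.1)/2) = sqrt(2.5411) = 1.5941

±(3.2621 + 1.5941i) i.e. 3.2621 + 1.5941i and -3.2621 - 1.5941i


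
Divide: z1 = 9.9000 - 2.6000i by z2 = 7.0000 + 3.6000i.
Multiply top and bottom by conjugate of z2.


Conjugate of z2 = 7.0000 - 3.6000i
Numerator: (9.9000 - 2.6000i)(7.0000 - 3.6000i) = 59.9400 - 53.8400i
Denominator: 7^2 + 3.6^2 = 61.96
Result = (59.9400 - 53.8400i)/61.96

0.9674 - 0.8689i


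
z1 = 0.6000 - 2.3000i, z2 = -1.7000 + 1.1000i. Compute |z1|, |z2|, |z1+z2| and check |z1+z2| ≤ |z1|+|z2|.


|z1| = sqrt(0.6^2 + (-2.3)^2) = sqrt(5.65) = 2.3770
|z2| = sqrt((-1.7)^2 + 1.1^2) = sqrt(4.1) = 2.0248
z1+z2 = -1.1000 - 1.2000i
|z1+z2| = sqrt(2.65) = 1.6279
|z1|+|z2| = 2.3770 + 2.0248 = 4.4018

|z1+z2| = 1.6279 ≤ |z1|+|z2| = 4.4018 (verified)


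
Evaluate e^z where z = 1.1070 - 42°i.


e^1.1070 = 3.0253
cos(-42°) = 0.74314
sin(-42°) = -0.66913
Real = 3.0253*0.74314 = 2.2482
Imag = 3.0253*(-0.66913) = -2.0243

2.2482 - 2.0243i


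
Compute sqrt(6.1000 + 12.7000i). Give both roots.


|z| = sqrt(37.21+161.29) = 14.0890
sqrt((|z|+a)/2) = sqrt((14.0890+6.1)/2) = sqrt(10.0945) = 3.1772
sqrt((|z|-a)/2) = sqrt((14.0890-6.1)/2) = sqrt(3.9945) = 1.9986

±(3.1772 + 1.9986i) i.e. 3.1772 + 1.9986i and -3.1772 - 1.9986i


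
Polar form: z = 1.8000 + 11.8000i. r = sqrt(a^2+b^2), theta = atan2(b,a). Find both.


r = sqrt(3.24+139.24) = sqrt(142.48) = 11.9365
theta = atan2(11.8, 1.8) = 81.3268 degrees

r = 11.9365, theta = 81.3268 degrees


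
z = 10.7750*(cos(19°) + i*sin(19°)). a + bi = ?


a = 10.7750*cos(19°) = 10.7750*0.94552 = 10.1880
b = 10.7750*sin(19°) = 10.7750*0.32557 = 3.5080

10.1880 + 3.5080i


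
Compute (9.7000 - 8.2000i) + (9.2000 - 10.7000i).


Real: 9.7 + 9.2 = 18.9
Imag: -8.2 - 10.7 = -18.9

18.9000 - 18.9000i


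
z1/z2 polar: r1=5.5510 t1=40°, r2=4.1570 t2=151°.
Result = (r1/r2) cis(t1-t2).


r = 5.5510 / 4.1570 = 1.3353
theta = 40° - 151° = -111° = 249° (mod 360)

1.3353 cis(249°)


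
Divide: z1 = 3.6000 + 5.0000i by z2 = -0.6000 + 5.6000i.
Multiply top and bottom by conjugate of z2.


Conjugate of z2 = -0.6000 - 5.6000i
Numerator: (3.6000 + 5.0000i)(-0.6000 - 5.6000i) = 25.8400 - 23.1600i
Denominator: (-0.6)^2 + 5.6^2 = 31.72
Result = (25.8400 - 23.1600i)/31.72

0.8146 - 0.7301i


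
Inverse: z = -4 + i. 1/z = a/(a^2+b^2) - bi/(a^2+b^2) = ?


|z|^2 = 16+1 = 17
1/z = (-4 - 1i)/17

1/z = -0.2353 - 0.0588i


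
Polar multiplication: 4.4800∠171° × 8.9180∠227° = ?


r = 4.4800 * 8.9180 = 39.9526
theta = 171° + 227° = 398° = 38° (mod 360)

39.9526 cis(38°)


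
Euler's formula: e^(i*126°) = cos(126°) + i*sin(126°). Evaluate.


cos(126°) = -0.5878
sin(126°) = 0.8090

e^(i*126°) = -0.5878 + 0.8090i


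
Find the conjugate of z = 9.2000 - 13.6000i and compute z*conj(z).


z_bar = 9.2000 + 13.6000i
z*z_bar = 9.2^2 + (-13.6)^2 = 84.64 + 184.96 = 269.6

z_bar = 9.2000 + 13.6000i, z*z_bar = 269.6


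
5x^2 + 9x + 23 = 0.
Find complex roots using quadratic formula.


disc = 9^2 - 4*5*23 = 81 - 460 = -379
sqrt(|disc|) = sqrt(379) = 19.4679
Real part = -9/(2*5) = -0.9000
Imag part = 19.4679/(2*5) = 1.9468

-0.9000 ± 1.9468i


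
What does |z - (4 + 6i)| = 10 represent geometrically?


|z - z0| = r is a circle with center z0 and radius r.
Center = (4, 6), radius = 10

Circle with center (4, 6) and radius 10


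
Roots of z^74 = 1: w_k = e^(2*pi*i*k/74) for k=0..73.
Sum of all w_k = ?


The sum of all 74th roots of unity is 0.
Geometric series: (1 - w^74)/(1 - w) = (1-1)/(1-w) = 0 since w^74 = 1, w ≠ 1.
Alternatively: coefficient of z^73 in z^74 - 1 is 0.

0


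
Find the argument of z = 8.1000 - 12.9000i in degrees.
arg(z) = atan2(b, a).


Re = 8.1, Im = -12.9
arg = atan2(-12.9, 8.1) = -57.8750 degrees

arg(z) = -57.8750 degrees


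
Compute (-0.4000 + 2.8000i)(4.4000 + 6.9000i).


Real = -0.4*4.4 - 2.8*6.9 = -1.76 - 19.32 = -21.08
Imag = -0.4*6.9 + 4.4*2.8 = -2.76 + 12.32 = 9.56

-21.0800 + 9.5600i


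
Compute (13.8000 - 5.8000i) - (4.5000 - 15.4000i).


Real: 13.8 - 4.5 = 9.3
Imag: -5.8 + 15.4 = 9.6

9.3000 + 9.6000i


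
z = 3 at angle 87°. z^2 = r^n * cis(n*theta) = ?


r^2 = 3^2 = 9
n*theta = 2*87° = 174° = 174° (mod 360)
a = 9*cos(174°) = -8.9507
b = 9*sin(174°) = 0.9408

9 cis(174°) = -8.9507 + 0.9408i


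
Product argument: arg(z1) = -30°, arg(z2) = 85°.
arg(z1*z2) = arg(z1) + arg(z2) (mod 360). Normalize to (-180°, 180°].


arg(z1*z2) = -30° + 85° = 55°
Normalized to (-180°, 180°]: 55°

55°


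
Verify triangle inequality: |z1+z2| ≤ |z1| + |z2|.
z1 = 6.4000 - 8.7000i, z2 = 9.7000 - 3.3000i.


|z1| = sqrt(6.4^2 + (-8.7)^2) = sqrt(116.65) = 10.8005
|z2| = sqrt(9.7^2 + (-3.3)^2) = sqrt(104.98) = 10.2460
z1+z2 = 16.1000 - 12.0000i
|z1+z2| = sqrt(403.21) = 20.0801
|z1|+|z2| = 10.8005 + 10.2460 = 21.0465

|z1+z2| = 20.0801 ≤ |z1|+|z2| = 21.0465 (verified)


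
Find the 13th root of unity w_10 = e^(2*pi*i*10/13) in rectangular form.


Angle = 360*10/13 = 276.9231°
a = cos(276.9231°) = 0.1205
b = sin(276.9231°) = -0.9927

0.1205 - 0.9927i


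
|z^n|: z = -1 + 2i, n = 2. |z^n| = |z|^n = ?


|z| = sqrt(1+4) = sqrt(5) = 2.2361
|z^2| = |z|^2 = (sqrt(5))^2 = 5

|z^2| = 5


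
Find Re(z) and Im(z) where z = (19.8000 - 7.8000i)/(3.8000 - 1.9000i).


Multiply by conjugate: (19.8000 - 7.8000i)(3.8000 + 1.9000i) / (3.8^2 + (-1.9)^2)
Numerator real = 19.8*3.8 - (7.8)*(-1.9) = 90.06
Numerator imag = -7.8*3.8 - 19.8*(-1.9) = 7.98
Denominator = 18.05
Re(z) = 90.06/18.05 = 4.9895
Im(z) = 7.98/18.05 = 0.4421

Re(z) = 4.9895, Im(z) = 0.4421
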